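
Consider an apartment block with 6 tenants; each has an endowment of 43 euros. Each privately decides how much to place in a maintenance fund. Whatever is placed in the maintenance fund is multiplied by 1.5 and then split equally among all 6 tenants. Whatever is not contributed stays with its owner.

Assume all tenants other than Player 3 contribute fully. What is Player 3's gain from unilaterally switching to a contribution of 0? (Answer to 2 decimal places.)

32.25 euros

Switching from a contribution of 43 to 0 lets Player 3 keep an extra 43 euros, but lowers the maintenance fund by 43, which costs Player 3 their own share of that drop: 1.5/6 × 43 = 10.75.
Net gain = 43 − 10.75 = 32.25. The private return per contributed unit (0.2500) is below 1, so free-riding is indeed the best response regardless of what the others do.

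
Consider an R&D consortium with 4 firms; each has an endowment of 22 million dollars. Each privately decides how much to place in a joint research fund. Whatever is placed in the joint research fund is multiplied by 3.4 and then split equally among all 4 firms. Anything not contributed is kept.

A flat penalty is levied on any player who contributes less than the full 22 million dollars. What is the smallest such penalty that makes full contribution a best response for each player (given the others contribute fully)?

Given the others contribute fully, the best deviation is to contribute 0 (any partial contribution still incurs the fine and gives up units whose private return 0.8500 is below 1).
Deviating from 22 to 0 saves 22 million dollars but forfeits the deviator's share of the drop in the joint research fund: 3.4/4 × 22 = 18.70.
So the deviation gain is 22 − 18.70 = 3.30, and the fine must be at least 3.30 million dollars to wipe it out.

3.30 million dollars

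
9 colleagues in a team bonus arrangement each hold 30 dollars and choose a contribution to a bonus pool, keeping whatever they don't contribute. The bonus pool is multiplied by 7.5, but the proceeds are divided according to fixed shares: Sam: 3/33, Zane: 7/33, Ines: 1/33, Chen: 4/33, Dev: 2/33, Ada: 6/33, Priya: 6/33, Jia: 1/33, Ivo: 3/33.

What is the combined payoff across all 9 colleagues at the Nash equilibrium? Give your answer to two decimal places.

855.00 dollars

Player j's private return per contributed unit is 7.5 × (j's share). Contributing is weakly dominant for j when that share is at least 1/7.5 = 0.1333, and contributing 0 is dominant otherwise.
Zane, Ada and Priya are above the threshold, contributing 30 each; the remaining 6 contribute 0. Total contributed: 90.
The bonus pool pays out 7.5 × 90 = 675.00 in total (split across the unequal shares, but the aggregate is all that matters for the group sum).
The 6 free-riders keep 30 each, adding 180. Group total = 180 + 675.00 = 855.00.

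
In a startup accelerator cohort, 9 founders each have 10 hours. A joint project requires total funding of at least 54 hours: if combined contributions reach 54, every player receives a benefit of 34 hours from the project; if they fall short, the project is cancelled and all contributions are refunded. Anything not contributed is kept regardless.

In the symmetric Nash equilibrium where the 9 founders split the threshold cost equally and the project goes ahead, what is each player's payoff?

Equal share of the threshold: 54/9 = 6.
At this profile no one gains by cutting their contribution: any cut drops the total below 54, the project is cancelled, contributions are refunded, and the deviator ends with 10, which is less than 10 − 6 + 34 = 38. Contributing more than 6 just wastes the excess. So contributing exactly 6 is a best response.
Each player's payoff: 10 − 6 + 34 = 38.

38 hours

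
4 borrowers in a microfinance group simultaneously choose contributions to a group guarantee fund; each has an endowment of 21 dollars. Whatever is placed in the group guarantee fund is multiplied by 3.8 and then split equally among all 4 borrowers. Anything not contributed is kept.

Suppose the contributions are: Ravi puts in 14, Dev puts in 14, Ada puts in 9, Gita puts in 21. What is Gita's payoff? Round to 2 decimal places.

Total contributed: 14 + 14 + 9 + 21 = 58.
Each receives 3.8 × 58 / 4 = 55.10 from the group guarantee fund.
Gita keeps 21 − 21 = 0, so Gita's payoff is 0 + 55.10 = 55.10.

55.10 dollars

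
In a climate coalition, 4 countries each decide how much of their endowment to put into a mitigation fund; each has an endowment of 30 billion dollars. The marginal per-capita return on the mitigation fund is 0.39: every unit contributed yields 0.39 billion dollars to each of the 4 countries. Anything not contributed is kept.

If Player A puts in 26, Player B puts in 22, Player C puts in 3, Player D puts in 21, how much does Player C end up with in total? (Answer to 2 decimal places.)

55.08 billion dollars

Total contributed: 26 + 22 + 3 + 21 = 72.
Each receives 0.39 × 72 = 28.08 from the mitigation fund.
Player C keeps 30 − 3 = 27, so Player C's payoff is 27 + 28.08 = 55.08.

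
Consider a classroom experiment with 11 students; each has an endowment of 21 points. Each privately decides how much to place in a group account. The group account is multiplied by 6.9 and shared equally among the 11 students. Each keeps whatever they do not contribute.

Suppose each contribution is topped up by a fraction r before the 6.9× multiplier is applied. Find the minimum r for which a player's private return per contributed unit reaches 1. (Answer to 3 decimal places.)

With matching at rate r, one contributed unit becomes (1 + r) in the group account and returns 6.9 × (1 + r) / 11 to the contributor.
Setting this equal to 1: 1 + r = 11/6.9 = 1.5942.
So the minimum matching rate is r = 1.5942 − 1 = 0.594.

0.594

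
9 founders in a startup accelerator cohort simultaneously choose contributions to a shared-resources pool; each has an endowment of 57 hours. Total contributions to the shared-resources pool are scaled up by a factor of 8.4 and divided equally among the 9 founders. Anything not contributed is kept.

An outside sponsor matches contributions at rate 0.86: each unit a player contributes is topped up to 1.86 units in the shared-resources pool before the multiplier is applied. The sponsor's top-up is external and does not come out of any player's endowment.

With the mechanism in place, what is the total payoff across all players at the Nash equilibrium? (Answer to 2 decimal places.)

With the mechanism, a contributed unit returns 8.4 × 1.86 / 9 = 1.7360 per unit of net cost to the contributor — now above 1 — so contributing fully is weakly dominant for every player.
At the Nash equilibrium everyone contributes 57. Group total payoff = 8.4 × 1.86 × 513 = 8015.11.

8015.11 hours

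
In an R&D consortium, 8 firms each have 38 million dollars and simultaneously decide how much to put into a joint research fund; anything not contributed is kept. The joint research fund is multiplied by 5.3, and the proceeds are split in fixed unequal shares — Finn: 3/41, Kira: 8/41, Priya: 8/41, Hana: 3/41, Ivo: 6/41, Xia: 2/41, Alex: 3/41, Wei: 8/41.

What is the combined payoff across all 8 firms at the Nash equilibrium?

794.20 million dollars

For player j, contributing a unit is worthwhile iff 5.3 × (j's share) ≥ 1, i.e. iff j's share is at least 0.1887.
The shares above 0.1887 belong to Kira, Priya and Wei, contributing 38 each; the remaining 5 contribute 0. Total contributed: 114.
The joint research fund pays out 5.3 × 114 = 604.20 in total (split across the unequal shares, but the aggregate is all that matters for the group sum).
The 5 free-riders keep 38 each, adding 190. Group total = 190 + 604.20 = 794.20.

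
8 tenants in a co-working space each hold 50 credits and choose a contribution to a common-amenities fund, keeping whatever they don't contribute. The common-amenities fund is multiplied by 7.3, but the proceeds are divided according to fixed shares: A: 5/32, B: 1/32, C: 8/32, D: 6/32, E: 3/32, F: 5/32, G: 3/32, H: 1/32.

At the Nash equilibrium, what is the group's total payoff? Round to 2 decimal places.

Each unit j contributes comes back to j as 7.3 × (j's share), so j prefers to contribute only if that share exceeds 1/7.3 = 0.1370; otherwise keeping the unit dominates.
A, C, D and F are above the threshold, contributing 50 each; the remaining 4 contribute 0. Total contributed: 200.
The common-amenities fund pays out 7.3 × 200 = 1460.00 in total (split across the unequal shares, but the aggregate is all that matters for the group sum).
The 4 free-riders keep 50 each, adding 200. Group total = 200 + 1460.00 = 1660.00.

1660.00 credits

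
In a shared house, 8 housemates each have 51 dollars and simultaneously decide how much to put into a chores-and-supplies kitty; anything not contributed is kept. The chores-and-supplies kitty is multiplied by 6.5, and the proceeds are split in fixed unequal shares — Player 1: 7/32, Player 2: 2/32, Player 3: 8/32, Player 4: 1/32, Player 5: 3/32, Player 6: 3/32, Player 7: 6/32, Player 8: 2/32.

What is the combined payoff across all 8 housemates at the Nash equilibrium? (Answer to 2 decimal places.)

Each unit j contributes comes back to j as 6.5 × (j's share), so j prefers to contribute only if that share exceeds 1/6.5 = 0.1538; otherwise keeping the unit dominates.
Player 1, Player 3 and Player 7 are above the threshold, contributing 51 each; the remaining 5 contribute 0. Total contributed: 153.
The chores-and-supplies kitty pays out 6.5 × 153 = 994.50 in total (split across the unequal shares, but the aggregate is all that matters for the group sum).
The 5 free-riders keep 51 each, adding 255. Group total = 255 + 994.50 = 1249.50.

1249.50 dollars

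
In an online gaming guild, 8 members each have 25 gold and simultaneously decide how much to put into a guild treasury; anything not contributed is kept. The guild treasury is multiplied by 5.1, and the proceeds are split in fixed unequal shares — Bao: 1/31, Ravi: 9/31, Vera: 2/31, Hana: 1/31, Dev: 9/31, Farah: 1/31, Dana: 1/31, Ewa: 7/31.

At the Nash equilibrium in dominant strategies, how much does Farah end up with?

Each unit j contributes comes back to j as 5.1 × (j's share), so j prefers to contribute only if that share exceeds 1/5.1 = 0.1961; otherwise keeping the unit dominates.
Ravi, Dev and Ewa are above the threshold, contributing 25 each; the remaining 5 contribute 0. Total contributed: 75.
Farah keeps 25 and receives 5.1 × 75 × 1/31 = 12.34 from the guild treasury, for a payoff of 37.34.

37.34 gold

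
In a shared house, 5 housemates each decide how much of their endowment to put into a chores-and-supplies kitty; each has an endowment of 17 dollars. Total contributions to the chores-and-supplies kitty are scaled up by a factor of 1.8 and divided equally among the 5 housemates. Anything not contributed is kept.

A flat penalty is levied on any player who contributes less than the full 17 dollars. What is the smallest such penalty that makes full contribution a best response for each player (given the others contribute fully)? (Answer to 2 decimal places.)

Given the others contribute fully, the best deviation is to contribute 0 (any partial contribution still incurs the fine and gives up units whose private return 0.3600 is below 1).
Deviating from 17 to 0 saves 17 dollars but forfeits the deviator's share of the drop in the chores-and-supplies kitty: 1.8/5 × 17 = 6.12.
So the deviation gain is 17 − 6.12 = 10.88, and the fine must be at least 10.88 dollars to wipe it out.

10.88 dollars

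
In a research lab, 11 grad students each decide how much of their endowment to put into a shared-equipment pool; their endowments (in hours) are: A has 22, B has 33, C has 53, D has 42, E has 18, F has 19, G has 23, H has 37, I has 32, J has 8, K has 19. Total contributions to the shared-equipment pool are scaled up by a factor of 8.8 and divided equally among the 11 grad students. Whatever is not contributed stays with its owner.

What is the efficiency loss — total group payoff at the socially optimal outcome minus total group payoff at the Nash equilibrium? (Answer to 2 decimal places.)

The private return per contributed unit is 8.8/11 = 0.8000 < 1 for every player regardless of endowment, so the Nash equilibrium is zero contribution and the group total is Σ E_j = 22 + 33 + 53 + 42 + 18 + 19 + 23 + 37 + 32 + 8 + 19 = 306.
Each contributed unit returns 8.800 to the group, so the social optimum is full contribution by everyone: group total = 8.800 × 306 = 2692.80.
Efficiency loss = (8.800 − 1) × 306 = 2386.80.

2386.80 hours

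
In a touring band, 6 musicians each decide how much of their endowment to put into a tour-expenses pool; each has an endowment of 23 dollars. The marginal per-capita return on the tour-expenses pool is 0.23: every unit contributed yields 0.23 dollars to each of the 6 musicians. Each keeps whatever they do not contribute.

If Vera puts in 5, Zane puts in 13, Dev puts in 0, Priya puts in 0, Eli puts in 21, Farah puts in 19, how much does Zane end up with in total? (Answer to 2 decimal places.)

23.34 dollars

Total contributed: 5 + 13 + 0 + 0 + 21 + 19 = 58.
Each receives 0.23 × 58 = 13.34 from the tour-expenses pool.
Zane keeps 23 − 13 = 10, so Zane's payoff is 10 + 13.34 = 23.34.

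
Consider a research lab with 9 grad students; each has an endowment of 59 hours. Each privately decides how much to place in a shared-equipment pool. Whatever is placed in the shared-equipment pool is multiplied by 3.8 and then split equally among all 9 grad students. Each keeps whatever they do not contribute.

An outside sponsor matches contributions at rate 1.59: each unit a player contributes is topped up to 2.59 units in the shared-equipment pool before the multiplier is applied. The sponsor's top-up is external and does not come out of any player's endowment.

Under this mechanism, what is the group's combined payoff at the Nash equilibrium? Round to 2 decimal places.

5226.10 hours

The effective private return per unit is now 3.8 × 2.59 / 9 = 1.0936 > 1, so every player's dominant strategy flips to full contribution.
So the Nash equilibrium is full contribution by all 9; the group earns 3.8 × 2.59 × 531 = 5226.10.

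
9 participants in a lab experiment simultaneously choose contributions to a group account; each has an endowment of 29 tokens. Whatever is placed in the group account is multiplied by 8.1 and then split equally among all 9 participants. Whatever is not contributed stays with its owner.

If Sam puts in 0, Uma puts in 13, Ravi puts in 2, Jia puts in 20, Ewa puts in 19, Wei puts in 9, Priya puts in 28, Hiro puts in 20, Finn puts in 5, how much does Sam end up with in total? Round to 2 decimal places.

Total contributed: 0 + 13 + 2 + 20 + 19 + 9 + 28 + 20 + 5 = 116.
Each receives 8.1 × 116 / 9 = 104.40 from the group account.
Sam keeps 29 − 0 = 29, so Sam's payoff is 29 + 104.40 = 133.40.

133.40 tokens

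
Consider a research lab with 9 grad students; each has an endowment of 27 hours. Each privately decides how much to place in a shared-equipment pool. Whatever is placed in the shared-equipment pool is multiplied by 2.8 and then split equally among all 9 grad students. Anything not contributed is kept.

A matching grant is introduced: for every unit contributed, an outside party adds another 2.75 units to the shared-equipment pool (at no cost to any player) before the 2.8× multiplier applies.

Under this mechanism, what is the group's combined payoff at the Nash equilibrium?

2551.50 hours

The effective private return per unit is now 2.8 × 3.75 / 9 = 1.1667 > 1, so every player's dominant strategy flips to full contribution.
At the Nash equilibrium everyone contributes 27. Group total payoff = 2.8 × 3.75 × 243 = 2551.50.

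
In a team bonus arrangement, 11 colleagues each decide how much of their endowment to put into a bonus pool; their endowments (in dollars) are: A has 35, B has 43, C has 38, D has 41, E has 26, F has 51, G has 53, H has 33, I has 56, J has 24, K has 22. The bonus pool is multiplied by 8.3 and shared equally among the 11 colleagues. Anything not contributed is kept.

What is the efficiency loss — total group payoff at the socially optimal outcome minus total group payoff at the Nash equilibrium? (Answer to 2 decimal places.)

3080.60 dollars

The private return per contributed unit is 8.3/11 = 0.7545 < 1 for every player regardless of endowment, so the Nash equilibrium is zero contribution and the group total is Σ E_j = 35 + 43 + 38 + 41 + 26 + 51 + 53 + 33 + 56 + 24 + 22 = 422.
Each contributed unit returns 8.300 to the group, so the social optimum is full contribution by everyone: group total = 8.300 × 422 = 3502.60.
Efficiency loss = (8.300 − 1) × 422 = 3080.60.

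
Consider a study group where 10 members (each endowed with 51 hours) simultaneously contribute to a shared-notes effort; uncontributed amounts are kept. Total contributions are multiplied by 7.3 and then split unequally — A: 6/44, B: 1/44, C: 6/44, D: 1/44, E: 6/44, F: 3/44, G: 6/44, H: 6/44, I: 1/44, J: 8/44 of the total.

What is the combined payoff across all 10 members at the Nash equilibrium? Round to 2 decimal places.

831.30 hours

Player j's private return per contributed unit is 7.3 × (j's share). Contributing is weakly dominant for j when that share is at least 1/7.3 = 0.1370, and contributing 0 is dominant otherwise.
Only J (8/44) clears that bar, contributing 51; the remaining 9 contribute 0. Total contributed: 51.
The shared-notes effort pays out 7.3 × 51 = 372.30 in total (split across the unequal shares, but the aggregate is all that matters for the group sum).
The 9 free-riders keep 51 each, adding 459. Group total = 459 + 372.30 = 831.30.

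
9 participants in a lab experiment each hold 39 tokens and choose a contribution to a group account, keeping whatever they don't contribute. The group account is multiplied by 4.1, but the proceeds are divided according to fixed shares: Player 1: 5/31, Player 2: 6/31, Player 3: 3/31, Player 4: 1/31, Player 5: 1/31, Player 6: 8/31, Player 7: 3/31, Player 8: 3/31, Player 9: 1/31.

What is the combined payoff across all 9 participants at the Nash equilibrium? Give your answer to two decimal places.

471.90 tokens

A player with share s gets back 4.1·s per unit contributed, so full contribution is dominant for anyone with s > 1/4.1 = 0.2439 and zero contribution is dominant for anyone below.
Player 6 alone (share 8/31) is above the threshold, contributing 39; the remaining 8 contribute 0. Total contributed: 39.
The group account pays out 4.1 × 39 = 159.90 in total (split across the unequal shares, but the aggregate is all that matters for the group sum).
The 8 free-riders keep 39 each, adding 312. Group total = 312 + 159.90 = 471.90.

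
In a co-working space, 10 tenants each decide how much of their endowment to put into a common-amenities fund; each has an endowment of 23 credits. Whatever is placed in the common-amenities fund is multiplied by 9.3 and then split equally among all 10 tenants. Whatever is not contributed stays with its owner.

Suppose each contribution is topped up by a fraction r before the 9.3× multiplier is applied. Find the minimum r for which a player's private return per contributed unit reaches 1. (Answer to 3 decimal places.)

With matching at rate r, one contributed unit becomes (1 + r) in the common-amenities fund and returns 9.3 × (1 + r) / 10 to the contributor.
Setting this equal to 1: 1 + r = 10/9.3 = 1.0753.
So the minimum matching rate is r = 1.0753 − 1 = 0.075.

0.075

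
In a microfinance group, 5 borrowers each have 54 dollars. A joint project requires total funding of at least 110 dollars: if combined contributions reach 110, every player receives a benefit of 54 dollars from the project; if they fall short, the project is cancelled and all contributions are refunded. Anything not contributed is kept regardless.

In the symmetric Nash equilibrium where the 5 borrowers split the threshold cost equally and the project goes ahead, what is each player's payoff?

Equal share of the threshold: 110/5 = 22.
At this profile no one gains by cutting their contribution: any cut drops the total below 110, the project is cancelled, contributions are refunded, and the deviator ends with 54, which is less than 54 − 22 + 54 = 86. Contributing more than 22 just wastes the excess. So contributing exactly 22 is a best response.
Each player's payoff: 54 − 22 + 54 = 86.

86 dollars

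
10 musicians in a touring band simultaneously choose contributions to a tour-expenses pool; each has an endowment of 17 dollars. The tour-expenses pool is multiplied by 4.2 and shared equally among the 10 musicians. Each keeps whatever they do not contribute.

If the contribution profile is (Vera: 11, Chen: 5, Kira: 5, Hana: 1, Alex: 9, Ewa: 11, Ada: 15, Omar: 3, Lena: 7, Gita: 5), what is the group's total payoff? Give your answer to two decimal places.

400.40 dollars

Total contributed: 11 + 5 + 5 + 1 + 9 + 11 + 15 + 3 + 7 + 5 = 72; total kept: 10 × 17 − 72 = 98.
The tour-expenses pool pays out 4.2 × 72 = 302.40 in aggregate.
Group total = 98 + 302.40 = 400.40.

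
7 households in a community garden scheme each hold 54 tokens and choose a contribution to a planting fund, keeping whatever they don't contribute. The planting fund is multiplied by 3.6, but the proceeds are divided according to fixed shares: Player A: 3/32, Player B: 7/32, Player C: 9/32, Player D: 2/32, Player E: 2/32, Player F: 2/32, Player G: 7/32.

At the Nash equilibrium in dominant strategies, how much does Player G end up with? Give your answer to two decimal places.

96.53 tokens

Player j's private return per contributed unit is 3.6 × (j's share). Contributing is weakly dominant for j when that share is at least 1/3.6 = 0.2778, and contributing 0 is dominant otherwise.
The only share above 0.2778 is Player C's 9/32, contributing 54; the remaining 6 contribute 0. Total contributed: 54.
Player G keeps 54 and receives 3.6 × 54 × 7/32 = 42.53 from the planting fund, for a payoff of 96.53.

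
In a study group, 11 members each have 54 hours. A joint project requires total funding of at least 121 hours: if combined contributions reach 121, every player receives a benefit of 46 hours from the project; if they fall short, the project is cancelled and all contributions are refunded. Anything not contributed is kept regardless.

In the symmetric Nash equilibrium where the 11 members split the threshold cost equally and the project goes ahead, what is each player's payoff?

Equal share of the threshold: 121/11 = 11.
At this profile no one gains by cutting their contribution: any cut drops the total below 121, the project is cancelled, contributions are refunded, and the deviator ends with 54, which is less than 54 − 11 + 46 = 89. Contributing more than 11 just wastes the excess. So contributing exactly 11 is a best response.
Each player's payoff: 54 − 11 + 46 = 89.

89 hours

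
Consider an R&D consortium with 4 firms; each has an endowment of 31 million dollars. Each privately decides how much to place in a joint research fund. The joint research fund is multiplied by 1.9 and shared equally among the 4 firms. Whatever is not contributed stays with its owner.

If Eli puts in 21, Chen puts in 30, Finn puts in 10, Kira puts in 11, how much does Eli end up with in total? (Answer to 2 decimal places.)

44.20 million dollars

Total contributed: 21 + 30 + 10 + 11 = 72.
Each receives 1.9 × 72 / 4 = 34.20 from the joint research fund.
Eli keeps 31 − 21 = 10, so Eli's payoff is 10 + 34.20 = 44.20.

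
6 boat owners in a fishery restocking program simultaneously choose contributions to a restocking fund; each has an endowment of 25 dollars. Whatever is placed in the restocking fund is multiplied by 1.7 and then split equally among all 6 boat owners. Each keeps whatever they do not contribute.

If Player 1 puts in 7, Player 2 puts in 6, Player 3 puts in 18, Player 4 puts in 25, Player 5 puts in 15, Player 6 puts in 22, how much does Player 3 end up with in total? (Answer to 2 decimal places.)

33.35 dollars

Total contributed: 7 + 6 + 18 + 25 + 15 + 22 = 93.
Each receives 1.7 × 93 / 6 = 26.35 from the restocking fund.
Player 3 keeps 25 − 18 = 7, so Player 3's payoff is 7 + 26.35 = 33.35.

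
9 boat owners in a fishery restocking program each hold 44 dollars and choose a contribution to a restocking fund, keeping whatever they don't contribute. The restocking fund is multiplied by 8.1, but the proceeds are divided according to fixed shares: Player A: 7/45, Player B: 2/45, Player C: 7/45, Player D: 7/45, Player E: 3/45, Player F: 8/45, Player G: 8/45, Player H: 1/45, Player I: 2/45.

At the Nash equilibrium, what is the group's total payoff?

1958.00 dollars

A player with share s gets back 8.1·s per unit contributed, so full contribution is dominant for anyone with s > 1/8.1 = 0.1235 and zero contribution is dominant for anyone below.
Player A, Player C, Player D, Player F and Player G clear that bar, contributing 44 each; the remaining 4 contribute 0. Total contributed: 220.
The restocking fund pays out 8.1 × 220 = 1782.00 in total (split across the unequal shares, but the aggregate is all that matters for the group sum).
The 4 free-riders keep 44 each, adding 176. Group total = 176 + 1782.00 = 1958.00.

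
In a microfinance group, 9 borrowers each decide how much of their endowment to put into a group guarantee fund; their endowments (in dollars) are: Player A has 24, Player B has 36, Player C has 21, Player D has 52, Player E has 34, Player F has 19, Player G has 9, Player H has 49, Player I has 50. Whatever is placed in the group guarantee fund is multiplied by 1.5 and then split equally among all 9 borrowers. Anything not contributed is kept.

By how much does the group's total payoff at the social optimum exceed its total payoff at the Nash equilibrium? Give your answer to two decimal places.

147.00 dollars

The private return per contributed unit is 1.5/9 = 0.1667 < 1 for every player regardless of endowment, so the Nash equilibrium is zero contribution and the group total is Σ E_j = 24 + 36 + 21 + 52 + 34 + 19 + 9 + 49 + 50 = 294.
Each contributed unit returns 1.500 to the group, so the social optimum is full contribution by everyone: group total = 1.500 × 294 = 441.00.
Efficiency loss = (1.500 − 1) × 294 = 147.00.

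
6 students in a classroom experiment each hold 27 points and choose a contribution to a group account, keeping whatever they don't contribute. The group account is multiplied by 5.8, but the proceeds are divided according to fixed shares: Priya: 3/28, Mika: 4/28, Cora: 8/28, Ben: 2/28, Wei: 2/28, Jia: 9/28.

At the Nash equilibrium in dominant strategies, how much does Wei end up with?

49.37 points

Each unit j contributes comes back to j as 5.8 × (j's share), so j prefers to contribute only if that share exceeds 1/5.8 = 0.1724; otherwise keeping the unit dominates.
Cora and Jia clear that bar, contributing 27 each; the remaining 4 contribute 0. Total contributed: 54.
Wei keeps 27 and receives 5.8 × 54 × 2/28 = 22.37 from the group account, for a payoff of 49.37.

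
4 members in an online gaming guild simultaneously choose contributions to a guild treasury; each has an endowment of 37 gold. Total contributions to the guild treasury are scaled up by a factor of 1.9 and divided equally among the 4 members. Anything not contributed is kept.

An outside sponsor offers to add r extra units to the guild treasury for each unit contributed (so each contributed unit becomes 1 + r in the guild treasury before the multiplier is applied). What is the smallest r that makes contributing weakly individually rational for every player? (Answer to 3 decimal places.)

With matching at rate r, one contributed unit becomes (1 + r) in the guild treasury and returns 1.9 × (1 + r) / 4 to the contributor.
Setting this equal to 1: 1 + r = 4/1.9 = 2.1053.
So the minimum matching rate is r = 2.1053 − 1 = 1.105.

1.105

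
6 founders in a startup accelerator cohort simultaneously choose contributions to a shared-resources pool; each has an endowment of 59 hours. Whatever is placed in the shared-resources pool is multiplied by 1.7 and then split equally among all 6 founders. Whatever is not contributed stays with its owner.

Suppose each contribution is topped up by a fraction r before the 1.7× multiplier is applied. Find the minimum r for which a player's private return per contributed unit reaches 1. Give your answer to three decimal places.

2.529

With matching at rate r, one contributed unit becomes (1 + r) in the shared-resources pool and returns 1.7 × (1 + r) / 6 to the contributor.
Setting this equal to 1: 1 + r = 6/1.7 = 3.5294.
So the minimum matching rate is r = 3.5294 − 1 = 2.529.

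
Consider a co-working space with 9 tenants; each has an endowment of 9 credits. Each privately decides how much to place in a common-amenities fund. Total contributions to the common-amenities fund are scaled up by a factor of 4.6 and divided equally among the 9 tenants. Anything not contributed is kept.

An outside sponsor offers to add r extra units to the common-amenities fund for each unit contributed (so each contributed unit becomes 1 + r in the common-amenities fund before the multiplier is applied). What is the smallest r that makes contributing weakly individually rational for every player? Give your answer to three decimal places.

With matching at rate r, one contributed unit becomes (1 + r) in the common-amenities fund and returns 4.6 × (1 + r) / 9 to the contributor.
Setting this equal to 1: 1 + r = 9/4.6 = 1.9565.
So the minimum matching rate is r = 1.9565 − 1 = 0.957.

0.957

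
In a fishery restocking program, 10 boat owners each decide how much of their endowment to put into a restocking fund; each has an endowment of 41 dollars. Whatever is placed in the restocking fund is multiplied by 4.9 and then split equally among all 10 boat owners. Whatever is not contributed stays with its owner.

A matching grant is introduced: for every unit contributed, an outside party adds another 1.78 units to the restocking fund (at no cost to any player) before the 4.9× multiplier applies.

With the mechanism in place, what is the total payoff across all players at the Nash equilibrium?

5585.02 dollars

Under the mechanism each unit contributed yields 4.9 × 2.78 / 10 = 1.3622 back to its contributor per unit of net cost, which exceeds 1, making full contribution the dominant choice for everyone.
At the Nash equilibrium everyone contributes 41. Group total payoff = 4.9 × 2.78 × 410 = 5585.02.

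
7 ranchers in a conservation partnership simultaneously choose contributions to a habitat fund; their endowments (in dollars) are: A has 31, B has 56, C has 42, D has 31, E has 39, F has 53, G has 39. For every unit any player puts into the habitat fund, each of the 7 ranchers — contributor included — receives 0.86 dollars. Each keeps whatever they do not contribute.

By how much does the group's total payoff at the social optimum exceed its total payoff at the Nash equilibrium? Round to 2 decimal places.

1460.82 dollars

The private return per contributed unit is 0.86 < 1 for everyone, so the Nash equilibrium is zero contribution and the group total is Σ E_j = 31 + 56 + 42 + 31 + 39 + 53 + 39 = 291.
Each contributed unit returns 6.020 to the group, so the social optimum is full contribution by everyone: group total = 6.020 × 291 = 1751.82.
Efficiency loss = (6.020 − 1) × 291 = 1460.82.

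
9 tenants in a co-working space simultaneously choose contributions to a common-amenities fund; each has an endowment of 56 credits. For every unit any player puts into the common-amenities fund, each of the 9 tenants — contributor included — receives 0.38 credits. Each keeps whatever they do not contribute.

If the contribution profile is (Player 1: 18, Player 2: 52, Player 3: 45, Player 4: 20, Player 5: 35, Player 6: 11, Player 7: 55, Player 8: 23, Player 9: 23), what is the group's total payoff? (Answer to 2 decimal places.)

1186.44 credits

Total contributed: 18 + 52 + 45 + 20 + 35 + 11 + 55 + 23 + 23 = 282; total kept: 9 × 56 − 282 = 222.
The common-amenities fund pays out 0.38 × 9 × 282 = 964.44 in aggregate.
Group total = 222 + 964.44 = 1186.44.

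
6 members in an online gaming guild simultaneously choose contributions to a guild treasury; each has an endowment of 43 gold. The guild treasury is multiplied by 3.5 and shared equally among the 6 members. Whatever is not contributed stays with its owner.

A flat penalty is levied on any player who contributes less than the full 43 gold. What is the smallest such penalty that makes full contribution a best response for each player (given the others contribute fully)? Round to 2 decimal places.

17.92 gold

Given the others contribute fully, the best deviation is to contribute 0 (any partial contribution still incurs the fine and gives up units whose private return 0.5833 is below 1).
Deviating from 43 to 0 saves 43 gold but forfeits the deviator's share of the drop in the guild treasury: 3.5/6 × 43 = 25.08.
So the deviation gain is 43 − 25.08 = 17.92, and the fine must be at least 17.92 gold to wipe it out.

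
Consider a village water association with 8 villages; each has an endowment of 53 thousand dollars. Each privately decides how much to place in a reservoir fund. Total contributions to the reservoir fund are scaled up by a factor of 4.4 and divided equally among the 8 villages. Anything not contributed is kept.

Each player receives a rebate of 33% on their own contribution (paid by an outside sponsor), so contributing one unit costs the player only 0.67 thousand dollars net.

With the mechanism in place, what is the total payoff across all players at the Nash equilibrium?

Even with the mechanism, each unit contributed returns only (4.4/8) / 0.67 = 0.8209 per unit of net cost, so contributing nothing is still dominant.
At the Nash equilibrium no one contributes; group total payoff = 8 × 53 = 424.

424.00 thousand dollars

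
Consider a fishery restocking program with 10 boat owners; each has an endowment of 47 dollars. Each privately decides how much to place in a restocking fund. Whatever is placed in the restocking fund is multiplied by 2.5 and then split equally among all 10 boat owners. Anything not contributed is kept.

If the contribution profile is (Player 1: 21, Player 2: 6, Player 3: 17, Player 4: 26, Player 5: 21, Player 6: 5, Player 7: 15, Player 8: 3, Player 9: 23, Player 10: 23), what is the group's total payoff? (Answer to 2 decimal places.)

710.00 dollars

Total contributed: 21 + 6 + 17 + 26 + 21 + 5 + 15 + 3 + 23 + 23 = 160; total kept: 10 × 47 − 160 = 310.
The restocking fund pays out 2.5 × 160 = 400.00 in aggregate.
Group total = 310 + 400.00 = 710.00.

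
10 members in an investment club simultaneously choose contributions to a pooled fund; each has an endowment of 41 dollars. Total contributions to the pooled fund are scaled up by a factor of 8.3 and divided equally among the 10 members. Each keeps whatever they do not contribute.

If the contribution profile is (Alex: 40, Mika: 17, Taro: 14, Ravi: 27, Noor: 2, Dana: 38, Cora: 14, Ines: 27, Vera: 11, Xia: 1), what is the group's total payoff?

1804.30 dollars

Total contributed: 40 + 17 + 14 + 27 + 2 + 38 + 14 + 27 + 11 + 1 = 191; total kept: 10 × 41 − 191 = 219.
The pooled fund pays out 8.3 × 191 = 1585.30 in aggregate.
Group total = 219 + 1585.30 = 1804.30.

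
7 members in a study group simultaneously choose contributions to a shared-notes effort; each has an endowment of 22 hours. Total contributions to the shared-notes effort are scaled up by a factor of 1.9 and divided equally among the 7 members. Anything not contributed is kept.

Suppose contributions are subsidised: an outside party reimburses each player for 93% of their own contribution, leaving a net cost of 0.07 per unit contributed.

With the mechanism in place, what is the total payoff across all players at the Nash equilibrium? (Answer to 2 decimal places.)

435.82 hours

Under the mechanism each unit contributed yields (1.9/7) / 0.07 = 3.8776 back to its contributor per unit of net cost, which exceeds 1, making full contribution the dominant choice for everyone.
So the Nash equilibrium is full contribution by all 7; the group earns 7 × (22 × 0.93 + 1.9 × 22) = 435.82.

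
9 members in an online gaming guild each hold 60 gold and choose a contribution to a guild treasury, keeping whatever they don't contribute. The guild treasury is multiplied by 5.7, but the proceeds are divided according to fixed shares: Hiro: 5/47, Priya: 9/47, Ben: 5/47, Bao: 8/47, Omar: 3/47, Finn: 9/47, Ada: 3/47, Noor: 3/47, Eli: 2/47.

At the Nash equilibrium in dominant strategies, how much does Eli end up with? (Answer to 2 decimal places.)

Player j's private return per contributed unit is 5.7 × (j's share). Contributing is weakly dominant for j when that share is at least 1/5.7 = 0.1754, and contributing 0 is dominant otherwise.
Priya and Finn clear that bar, contributing 60 each; the remaining 7 contribute 0. Total contributed: 120.
Eli keeps 60 and receives 5.7 × 120 × 2/47 = 29.11 from the guild treasury, for a payoff of 89.11.

89.11 gold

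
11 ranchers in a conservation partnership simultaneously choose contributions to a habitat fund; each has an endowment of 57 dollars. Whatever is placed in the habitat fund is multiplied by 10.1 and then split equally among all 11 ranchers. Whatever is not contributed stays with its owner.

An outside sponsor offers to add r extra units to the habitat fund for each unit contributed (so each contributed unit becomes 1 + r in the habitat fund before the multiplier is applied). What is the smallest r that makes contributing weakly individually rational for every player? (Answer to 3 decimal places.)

0.089

With matching at rate r, one contributed unit becomes (1 + r) in the habitat fund and returns 10.1 × (1 + r) / 11 to the contributor.
Setting this equal to 1: 1 + r = 11/10.1 = 1.0891.
So the minimum matching rate is r = 1.0891 − 1 = 0.089.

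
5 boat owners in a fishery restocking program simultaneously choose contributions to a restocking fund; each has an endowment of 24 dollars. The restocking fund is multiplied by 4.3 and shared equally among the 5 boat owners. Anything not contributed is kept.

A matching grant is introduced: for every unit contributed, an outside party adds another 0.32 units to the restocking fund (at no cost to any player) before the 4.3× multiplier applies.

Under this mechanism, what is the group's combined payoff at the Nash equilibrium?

Under the mechanism each unit contributed yields 4.3 × 1.32 / 5 = 1.1352 back to its contributor per unit of net cost, which exceeds 1, making full contribution the dominant choice for everyone.
At the Nash equilibrium everyone contributes 24. Group total payoff = 4.3 × 1.32 × 120 = 681.12.

681.12 dollars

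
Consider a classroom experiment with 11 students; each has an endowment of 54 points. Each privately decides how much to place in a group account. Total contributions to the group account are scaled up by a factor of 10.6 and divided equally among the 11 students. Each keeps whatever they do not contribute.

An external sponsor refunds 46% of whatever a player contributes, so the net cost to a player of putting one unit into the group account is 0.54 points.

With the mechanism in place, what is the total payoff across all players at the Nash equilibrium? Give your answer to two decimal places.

With the mechanism, a contributed unit returns (10.6/11) / 0.54 = 1.7845 per unit of net cost to the contributor — now above 1 — so contributing fully is weakly dominant for every player.
So the Nash equilibrium is full contribution by all 11; the group earns 11 × (54 × 0.46 + 10.6 × 54) = 6569.64.

6569.64 points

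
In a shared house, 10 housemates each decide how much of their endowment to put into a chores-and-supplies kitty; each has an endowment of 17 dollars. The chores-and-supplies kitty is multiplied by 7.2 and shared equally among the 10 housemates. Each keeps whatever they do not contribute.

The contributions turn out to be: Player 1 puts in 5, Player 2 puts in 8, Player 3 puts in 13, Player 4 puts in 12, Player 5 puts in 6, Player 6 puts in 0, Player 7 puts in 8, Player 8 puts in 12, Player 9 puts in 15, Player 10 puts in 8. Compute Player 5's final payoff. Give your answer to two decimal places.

Total contributed: 5 + 8 + 13 + 12 + 6 + 0 + 8 + 12 + 15 + 8 = 87.
Each receives 7.2 × 87 / 10 = 62.64 from the chores-and-supplies kitty.
Player 5 keeps 17 − 6 = 11, so Player 5's payoff is 11 + 62.64 = 73.64.

73.64 dollars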